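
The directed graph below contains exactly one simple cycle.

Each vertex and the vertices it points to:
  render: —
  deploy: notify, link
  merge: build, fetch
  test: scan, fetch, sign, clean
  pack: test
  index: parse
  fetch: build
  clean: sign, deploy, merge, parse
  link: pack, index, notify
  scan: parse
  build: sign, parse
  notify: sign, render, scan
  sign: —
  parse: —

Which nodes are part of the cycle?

DFS with gray/black marking from clean:
clean gray
  sign gray
  sign black
  deploy gray
    notify gray
      notify→sign: sign black — skip
      render gray
      render black
      scan gray
        parse gray
        parse black
      scan black
    notify black
    link gray
      pack gray
        test gray
          test→scan: scan black — skip
          fetch gray
            build gray
              build→sign: sign black — skip
              build→parse: parse black — skip
            build black
          fetch black
          test→sign: sign black — skip
          test→clean: clean is gray → back edge
Back edge closes the cycle clean → deploy → link → pack → test → clean; its vertices are {link, pack, test, clean, deploy}.

link, pack, test, clean, deploy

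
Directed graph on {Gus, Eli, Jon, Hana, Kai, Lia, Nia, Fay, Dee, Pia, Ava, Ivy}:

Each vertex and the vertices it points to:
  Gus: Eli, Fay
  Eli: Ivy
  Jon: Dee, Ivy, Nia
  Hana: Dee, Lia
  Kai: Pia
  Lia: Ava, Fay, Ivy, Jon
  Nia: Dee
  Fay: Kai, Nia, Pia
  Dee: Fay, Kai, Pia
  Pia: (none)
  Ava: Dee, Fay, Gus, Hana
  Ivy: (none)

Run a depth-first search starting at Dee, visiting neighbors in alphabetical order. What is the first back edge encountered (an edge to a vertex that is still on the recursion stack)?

Nia→Dee

DFS from Dee (visiting neighbors in alphabetical order); mark gray on enter, black on exit:
Dee gray
  Fay gray
    Kai gray
      Pia gray
      Pia black
    Kai black
    Nia gray
      Nia→Dee: Dee is gray → back edge
First back edge: Nia → Dee.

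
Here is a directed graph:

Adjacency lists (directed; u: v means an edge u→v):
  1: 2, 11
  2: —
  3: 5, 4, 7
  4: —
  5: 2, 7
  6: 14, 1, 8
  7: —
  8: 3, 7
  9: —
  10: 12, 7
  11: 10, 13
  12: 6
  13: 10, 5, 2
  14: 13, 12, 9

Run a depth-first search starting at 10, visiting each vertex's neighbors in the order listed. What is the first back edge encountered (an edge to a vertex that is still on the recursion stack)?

13->10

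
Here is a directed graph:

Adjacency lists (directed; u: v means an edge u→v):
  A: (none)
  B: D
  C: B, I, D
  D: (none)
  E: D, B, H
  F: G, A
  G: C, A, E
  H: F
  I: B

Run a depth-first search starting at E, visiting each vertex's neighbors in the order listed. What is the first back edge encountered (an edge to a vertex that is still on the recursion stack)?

DFS from E (visiting each vertex's neighbors in the order listed); mark gray on enter, black on exit:
E gray
  D gray
  D black
  B gray
    B→D: D black — skip
  B black
  H gray
    F gray
      G gray
        C gray
          C→B: B black — skip
          I gray
            I→B: B black — skip
          I black
          C→D: D black — skip
        C black
        A gray
        A black
        G→E: E is gray → back edge
First back edge: G → E.

G→E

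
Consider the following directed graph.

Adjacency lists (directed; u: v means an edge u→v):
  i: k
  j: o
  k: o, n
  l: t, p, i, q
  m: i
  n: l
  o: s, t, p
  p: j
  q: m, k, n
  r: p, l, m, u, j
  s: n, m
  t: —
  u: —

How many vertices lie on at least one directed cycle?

A vertex is on a directed cycle iff it belongs to a strongly connected component of size ≥ 2 (or has a self-loop).
The vertices on cycles are {i, j, k, l, m, n, o, p, q, s} — 10 in total.

10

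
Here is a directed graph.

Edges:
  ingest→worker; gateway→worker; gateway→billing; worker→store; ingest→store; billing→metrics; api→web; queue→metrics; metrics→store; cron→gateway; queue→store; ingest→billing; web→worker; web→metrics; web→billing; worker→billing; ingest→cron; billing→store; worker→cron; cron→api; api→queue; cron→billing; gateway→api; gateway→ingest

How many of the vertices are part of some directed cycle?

6

A vertex is on a directed cycle iff it belongs to a strongly connected component of size ≥ 2 (or has a self-loop).
The vertices on cycles are {api, web, cron, ingest, worker, gateway} — 6 in total.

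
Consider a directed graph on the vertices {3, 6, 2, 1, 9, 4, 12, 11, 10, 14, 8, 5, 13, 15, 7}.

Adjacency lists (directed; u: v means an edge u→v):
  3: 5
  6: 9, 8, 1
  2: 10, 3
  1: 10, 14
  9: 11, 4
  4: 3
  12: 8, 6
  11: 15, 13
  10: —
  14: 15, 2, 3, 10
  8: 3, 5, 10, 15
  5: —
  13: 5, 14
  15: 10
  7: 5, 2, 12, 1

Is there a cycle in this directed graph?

DFS with white/gray/black marking, starting from 11:
11 gray
  15 gray
    10 gray
    10 black
  15 black
  13 gray
    5 gray
    5 black
    14 gray
      14→15: 15 black — skip
      2 gray
        2→10: 10 black — skip
        3 gray
          3→5: 5 black — skip
        3 black
      2 black
      14→3: 3 black — skip
      14→10: 10 black — skip
    14 black
  13 black
11 black
6 gray
  9 gray
    9→11: 11 black — skip
    4 gray
      4→3: 3 black — skip
    4 black
  9 black
  8 gray
    8→3: 3 black — skip
    8→5: 5 black — skip
    8→10: 10 black — skip
    8→15: 15 black — skip
  8 black
  1 gray
    1→10: 10 black — skip
    1→14: 14 black — skip
  1 black
6 black
12 gray
  12→8: 8 black — skip
  12→6: 6 black — skip
12 black
7 gray
  7→5: 5 black — skip
  7→2: 2 black — skip
  7→12: 12 black — skip
  7→1: 1 black — skip
7 black
Every edge goes to a white or black vertex — no back edge, so the graph is acyclic.

No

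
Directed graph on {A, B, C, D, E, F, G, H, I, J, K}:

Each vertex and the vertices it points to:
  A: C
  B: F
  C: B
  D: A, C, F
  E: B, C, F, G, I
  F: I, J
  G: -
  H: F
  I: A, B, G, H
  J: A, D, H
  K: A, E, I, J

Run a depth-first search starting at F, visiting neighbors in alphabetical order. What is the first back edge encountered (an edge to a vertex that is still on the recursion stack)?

DFS from F (visiting neighbors in alphabetical order); mark gray on enter, black on exit:
F gray
  I gray
    A gray
      C gray
        B gray
          B→F: F is gray → back edge
First back edge: B → F.

B→F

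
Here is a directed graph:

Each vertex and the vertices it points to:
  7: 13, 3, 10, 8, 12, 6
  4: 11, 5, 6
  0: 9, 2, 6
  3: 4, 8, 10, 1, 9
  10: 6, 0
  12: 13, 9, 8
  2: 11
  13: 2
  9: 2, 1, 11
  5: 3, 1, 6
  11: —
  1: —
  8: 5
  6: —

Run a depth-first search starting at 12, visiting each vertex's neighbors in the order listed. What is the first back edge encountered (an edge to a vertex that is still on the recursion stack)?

DFS from 12 (visiting each vertex's neighbors in the order listed); mark gray on enter, black on exit:
12 gray
  13 gray
    2 gray
      11 gray
      11 black
    2 black
  13 black
  9 gray
    9→2: 2 black — skip
    1 gray
    1 black
    9→11: 11 black — skip
  9 black
  8 gray
    5 gray
      3 gray
        4 gray
          4→11: 11 black — skip
          4→5: 5 is gray → back edge
First back edge: 4 → 5.

4->5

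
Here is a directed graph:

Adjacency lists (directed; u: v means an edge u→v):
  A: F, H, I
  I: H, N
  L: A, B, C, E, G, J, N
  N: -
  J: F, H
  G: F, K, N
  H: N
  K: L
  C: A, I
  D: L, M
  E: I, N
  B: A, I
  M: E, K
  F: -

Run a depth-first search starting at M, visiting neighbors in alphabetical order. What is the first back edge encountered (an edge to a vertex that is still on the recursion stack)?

G->K

DFS from M (visiting neighbors in alphabetical order); mark gray on enter, black on exit:
M gray
  E gray
    I gray
      H gray
        N gray
        N black
      H black
      I→N: N black — skip
    I black
    E→N: N black — skip
  E black
  K gray
    L gray
      A gray
        F gray
        F black
        A→H: H black — skip
        A→I: I black — skip
      A black
      B gray
        B→A: A black — skip
        B→I: I black — skip
      B black
      C gray
        C→A: A black — skip
        C→I: I black — skip
      C black
      L→E: E black — skip
      G gray
        G→F: F black — skip
        G→K: K is gray → back edge
First back edge: G → K.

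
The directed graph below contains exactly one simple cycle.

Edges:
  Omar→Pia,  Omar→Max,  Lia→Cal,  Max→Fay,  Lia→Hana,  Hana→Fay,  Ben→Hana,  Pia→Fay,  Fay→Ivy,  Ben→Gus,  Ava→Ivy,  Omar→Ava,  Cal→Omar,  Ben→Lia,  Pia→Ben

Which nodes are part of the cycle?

DFS with gray/black marking from Ben:
Ben gray
  Gus gray
  Gus black
  Lia gray
    Cal gray
      Omar gray
        Max gray
          Fay gray
            Ivy gray
            Ivy black
          Fay black
        Max black
        Ava gray
          Ava→Ivy: Ivy black — skip
        Ava black
        Pia gray
          Pia→Fay: Fay black — skip
          Pia→Ben: Ben is gray → back edge
Back edge closes the cycle Ben → Lia → Cal → Omar → Pia → Ben; its vertices are {Ben, Cal, Lia, Pia, Omar}.

Ben, Cal, Lia, Pia, Omar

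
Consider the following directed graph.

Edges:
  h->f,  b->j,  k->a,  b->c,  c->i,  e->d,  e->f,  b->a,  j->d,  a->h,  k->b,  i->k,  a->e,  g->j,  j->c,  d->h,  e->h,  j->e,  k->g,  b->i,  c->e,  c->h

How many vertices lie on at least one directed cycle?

6

A vertex is on a directed cycle iff it belongs to a strongly connected component of size ≥ 2 (or has a self-loop).
The vertices on cycles are {b, c, g, i, j, k} — 6 in total.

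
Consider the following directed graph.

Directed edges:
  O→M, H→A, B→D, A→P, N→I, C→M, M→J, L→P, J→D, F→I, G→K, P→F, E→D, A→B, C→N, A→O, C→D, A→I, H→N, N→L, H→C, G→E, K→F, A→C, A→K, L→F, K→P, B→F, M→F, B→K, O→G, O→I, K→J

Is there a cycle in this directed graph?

DFS with white/gray/black marking, starting from G:
G gray
  K gray
    F gray
      I gray
      I black
    F black
    P gray
      P→F: F black — skip
    P black
    J gray
      D gray
      D black
    J black
  K black
  E gray
    E→D: D black — skip
  E black
G black
A gray
  A→I: I black — skip
  B gray
    B→F: F black — skip
    B→D: D black — skip
    B→K: K black — skip
  B black
  A→P: P black — skip
  A→K: K black — skip
  C gray
    N gray
      L gray
        L→F: F black — skip
        L→P: P black — skip
      L black
      N→I: I black — skip
    N black
    M gray
      M→F: F black — skip
      M→J: J black — skip
    M black
    C→D: D black — skip
  C black
  O gray
    O→M: M black — skip
    O→G: G black — skip
    O→I: I black — skip
  O black
A black
H gray
  H→C: C black — skip
  H→N: N black — skip
  H→A: A black — skip
H black
Every edge goes to a white or black vertex — no back edge, so the graph is acyclic.

No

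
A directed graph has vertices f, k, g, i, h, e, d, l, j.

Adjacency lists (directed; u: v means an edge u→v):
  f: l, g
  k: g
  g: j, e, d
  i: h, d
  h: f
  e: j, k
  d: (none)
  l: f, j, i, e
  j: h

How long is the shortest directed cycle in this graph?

2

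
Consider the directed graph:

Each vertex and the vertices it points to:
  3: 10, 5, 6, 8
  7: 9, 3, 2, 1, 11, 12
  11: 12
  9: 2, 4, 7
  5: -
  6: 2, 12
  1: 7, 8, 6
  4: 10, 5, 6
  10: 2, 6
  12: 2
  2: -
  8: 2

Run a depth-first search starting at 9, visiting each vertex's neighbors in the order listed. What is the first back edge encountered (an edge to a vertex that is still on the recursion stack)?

DFS from 9 (visiting each vertex's neighbors in the order listed); mark gray on enter, black on exit:
9 gray
  2 gray
  2 black
  4 gray
    10 gray
      10→2: 2 black — skip
      6 gray
        6→2: 2 black — skip
        12 gray
          12→2: 2 black — skip
        12 black
      6 black
    10 black
    5 gray
    5 black
    4→6: 6 black — skip
  4 black
  7 gray
    7→9: 9 is gray → back edge
First back edge: 7 → 9.

7->9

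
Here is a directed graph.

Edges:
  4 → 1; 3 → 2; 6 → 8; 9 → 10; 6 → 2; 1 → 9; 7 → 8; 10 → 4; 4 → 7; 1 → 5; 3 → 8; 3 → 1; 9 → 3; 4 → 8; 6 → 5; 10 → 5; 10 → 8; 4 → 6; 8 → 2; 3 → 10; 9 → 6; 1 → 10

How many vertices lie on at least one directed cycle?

A vertex is on a directed cycle iff it belongs to a strongly connected component of size ≥ 2 (or has a self-loop).
The vertices on cycles are {1, 3, 4, 9, 10} — 5 in total.

5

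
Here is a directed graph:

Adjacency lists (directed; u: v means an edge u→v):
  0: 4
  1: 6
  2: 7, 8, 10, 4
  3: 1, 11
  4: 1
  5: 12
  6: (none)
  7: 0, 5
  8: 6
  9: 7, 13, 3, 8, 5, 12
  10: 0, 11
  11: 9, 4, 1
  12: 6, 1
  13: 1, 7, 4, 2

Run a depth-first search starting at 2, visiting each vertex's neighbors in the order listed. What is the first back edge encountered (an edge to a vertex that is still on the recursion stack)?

13→2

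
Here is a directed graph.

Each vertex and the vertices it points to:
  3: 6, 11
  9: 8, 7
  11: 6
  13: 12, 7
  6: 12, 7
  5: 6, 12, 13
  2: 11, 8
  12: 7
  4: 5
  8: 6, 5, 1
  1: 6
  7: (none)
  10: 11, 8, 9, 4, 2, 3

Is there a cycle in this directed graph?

No

DFS with white/gray/black marking, starting from 6:
6 gray
  12 gray
    7 gray
    7 black
  12 black
  6→7: 7 black — skip
6 black
3 gray
  3→6: 6 black — skip
  11 gray
    11→6: 6 black — skip
  11 black
3 black
9 gray
  8 gray
    8→6: 6 black — skip
    5 gray
      5→6: 6 black — skip
      5→12: 12 black — skip
      13 gray
        13→12: 12 black — skip
        13→7: 7 black — skip
      13 black
    5 black
    1 gray
      1→6: 6 black — skip
    1 black
  8 black
  9→7: 7 black — skip
9 black
2 gray
  2→11: 11 black — skip
  2→8: 8 black — skip
2 black
4 gray
  4→5: 5 black — skip
4 black
10 gray
  10→11: 11 black — skip
  10→8: 8 black — skip
  10→9: 9 black — skip
  10→4: 4 black — skip
  10→2: 2 black — skip
  10→3: 3 black — skip
10 black
Every edge goes to a white or black vertex — no back edge, so the graph is acyclic.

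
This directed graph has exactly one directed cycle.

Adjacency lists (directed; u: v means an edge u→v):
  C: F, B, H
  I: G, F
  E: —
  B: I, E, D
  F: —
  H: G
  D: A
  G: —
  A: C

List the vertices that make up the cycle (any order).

A, B, C, D

DFS with gray/black marking from C:
C gray
  F gray
  F black
  B gray
    I gray
      G gray
      G black
      I→F: F black — skip
    I black
    E gray
    E black
    D gray
      A gray
        A→C: C is gray → back edge
Back edge closes the cycle C → B → D → A → C; its vertices are {A, B, C, D}.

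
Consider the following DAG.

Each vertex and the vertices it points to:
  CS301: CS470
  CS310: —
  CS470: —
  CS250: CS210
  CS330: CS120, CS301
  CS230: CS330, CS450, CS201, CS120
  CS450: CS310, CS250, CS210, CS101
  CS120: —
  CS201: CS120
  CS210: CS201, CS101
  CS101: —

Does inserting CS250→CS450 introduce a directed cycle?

Yes

Adding CS250→CS450 creates a cycle iff CS450 can already reach CS250.
Path from CS450: CS450 → CS250.
So CS450 → … → CS250 → CS450 is a cycle.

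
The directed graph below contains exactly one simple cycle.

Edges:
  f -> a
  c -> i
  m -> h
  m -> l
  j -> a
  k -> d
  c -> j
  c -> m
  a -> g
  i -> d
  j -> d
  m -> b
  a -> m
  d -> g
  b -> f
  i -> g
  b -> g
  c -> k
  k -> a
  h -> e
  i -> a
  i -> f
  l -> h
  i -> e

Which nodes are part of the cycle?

a, b, f, m

DFS with gray/black marking from m:
m gray
  l gray
    h gray
      e gray
      e black
    h black
  l black
  b gray
    f gray
      a gray
        a→m: m is gray → back edge
Back edge closes the cycle m → b → f → a → m; its vertices are {a, b, f, m}.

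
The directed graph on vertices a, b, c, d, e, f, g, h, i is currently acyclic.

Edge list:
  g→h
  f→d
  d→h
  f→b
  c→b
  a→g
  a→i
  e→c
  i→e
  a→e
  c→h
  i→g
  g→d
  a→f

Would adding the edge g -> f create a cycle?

Adding g→f creates a cycle iff f can already reach g.
Explore from f: no path reaches g. The graph stays acyclic.

No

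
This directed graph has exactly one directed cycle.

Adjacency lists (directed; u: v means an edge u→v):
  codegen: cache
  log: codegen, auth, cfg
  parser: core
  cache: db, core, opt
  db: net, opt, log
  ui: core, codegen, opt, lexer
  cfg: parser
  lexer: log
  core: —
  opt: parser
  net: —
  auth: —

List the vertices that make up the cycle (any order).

db, log, cache, codegen

DFS with gray/black marking from codegen:
codegen gray
  cache gray
    db gray
      net gray
      net black
      opt gray
        parser gray
          core gray
          core black
        parser black
      opt black
      log gray
        log→codegen: codegen is gray → back edge
Back edge closes the cycle codegen → cache → db → log → codegen; its vertices are {db, log, cache, codegen}.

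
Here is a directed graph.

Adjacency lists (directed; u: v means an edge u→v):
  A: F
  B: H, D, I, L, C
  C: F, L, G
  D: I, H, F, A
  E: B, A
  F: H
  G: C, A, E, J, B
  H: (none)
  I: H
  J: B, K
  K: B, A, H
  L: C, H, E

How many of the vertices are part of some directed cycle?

7

A vertex is on a directed cycle iff it belongs to a strongly connected component of size ≥ 2 (or has a self-loop).
The vertices on cycles are {B, C, E, G, J, K, L} — 7 in total.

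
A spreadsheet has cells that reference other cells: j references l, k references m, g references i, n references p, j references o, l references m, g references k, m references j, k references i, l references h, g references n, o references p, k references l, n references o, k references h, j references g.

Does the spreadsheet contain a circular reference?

Yes

DFS with white/gray/black marking, starting from m:
m gray
  j gray
    l gray
      l→m: m is gray → back edge
Back edge found, so a cycle exists: m → j → l → m.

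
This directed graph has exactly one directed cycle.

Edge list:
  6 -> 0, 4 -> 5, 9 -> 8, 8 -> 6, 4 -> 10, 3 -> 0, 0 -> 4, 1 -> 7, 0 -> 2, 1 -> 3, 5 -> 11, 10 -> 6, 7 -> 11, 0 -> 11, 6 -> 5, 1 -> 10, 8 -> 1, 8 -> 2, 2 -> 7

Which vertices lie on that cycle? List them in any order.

DFS with gray/black marking from 10:
10 gray
  6 gray
    5 gray
      11 gray
      11 black
    5 black
    0 gray
      0→11: 11 black — skip
      4 gray
        4→5: 5 black — skip
        4→10: 10 is gray → back edge
Back edge closes the cycle 10 → 6 → 0 → 4 → 10; its vertices are {0, 4, 6, 10}.

0, 4, 6, 10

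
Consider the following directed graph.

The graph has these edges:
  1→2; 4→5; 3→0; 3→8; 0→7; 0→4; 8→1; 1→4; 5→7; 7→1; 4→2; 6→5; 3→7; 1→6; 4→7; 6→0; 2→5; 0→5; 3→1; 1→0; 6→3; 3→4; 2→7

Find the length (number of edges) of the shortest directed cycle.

3

For each vertex v, BFS finds the shortest path from v back to v.
The shortest such closed walk is 1 → 4 → 7 → 1, length 3.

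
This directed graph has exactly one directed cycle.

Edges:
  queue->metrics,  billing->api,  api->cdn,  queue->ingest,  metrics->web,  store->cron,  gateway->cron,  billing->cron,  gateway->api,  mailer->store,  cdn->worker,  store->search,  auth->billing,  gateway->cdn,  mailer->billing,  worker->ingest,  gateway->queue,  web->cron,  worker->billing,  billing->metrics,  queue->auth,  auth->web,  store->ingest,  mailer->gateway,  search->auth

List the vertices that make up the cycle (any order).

DFS with gray/black marking from cdn:
cdn gray
  worker gray
    ingest gray
    ingest black
    billing gray
      cron gray
      cron black
      api gray
        api→cdn: cdn is gray → back edge
Back edge closes the cycle cdn → worker → billing → api → cdn; its vertices are {api, cdn, worker, billing}.

api, cdn, worker, billing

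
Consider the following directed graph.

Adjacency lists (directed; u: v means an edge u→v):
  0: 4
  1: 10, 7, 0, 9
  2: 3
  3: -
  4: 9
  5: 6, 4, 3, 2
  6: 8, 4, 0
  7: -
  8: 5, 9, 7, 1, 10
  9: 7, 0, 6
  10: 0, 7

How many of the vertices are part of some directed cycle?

8

A vertex is on a directed cycle iff it belongs to a strongly connected component of size ≥ 2 (or has a self-loop).
The vertices on cycles are {0, 1, 4, 5, 6, 8, 9, 10} — 8 in total.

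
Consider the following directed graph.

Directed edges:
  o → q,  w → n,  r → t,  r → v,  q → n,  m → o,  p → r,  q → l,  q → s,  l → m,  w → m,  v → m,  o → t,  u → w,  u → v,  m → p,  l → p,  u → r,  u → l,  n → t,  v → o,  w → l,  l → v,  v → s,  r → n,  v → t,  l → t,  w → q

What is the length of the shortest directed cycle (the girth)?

For each vertex v, BFS finds the shortest path from v back to v.
The shortest such closed walk is r → v → m → p → r, length 4.

4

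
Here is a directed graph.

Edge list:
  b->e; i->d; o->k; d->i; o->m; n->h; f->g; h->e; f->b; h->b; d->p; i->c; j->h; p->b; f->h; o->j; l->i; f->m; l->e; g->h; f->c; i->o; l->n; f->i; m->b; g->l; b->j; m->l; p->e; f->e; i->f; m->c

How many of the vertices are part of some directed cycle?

10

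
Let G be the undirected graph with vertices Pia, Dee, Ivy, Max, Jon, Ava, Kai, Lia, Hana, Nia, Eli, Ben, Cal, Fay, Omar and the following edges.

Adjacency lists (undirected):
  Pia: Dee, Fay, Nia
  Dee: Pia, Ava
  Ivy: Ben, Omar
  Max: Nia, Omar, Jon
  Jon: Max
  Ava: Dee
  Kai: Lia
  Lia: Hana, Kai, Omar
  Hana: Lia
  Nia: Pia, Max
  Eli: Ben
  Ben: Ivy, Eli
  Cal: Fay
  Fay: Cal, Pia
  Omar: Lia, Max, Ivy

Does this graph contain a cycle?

No

DFS, tracking each vertex's parent; an edge to a visited non-parent vertex closes a cycle.
Start from Eli:
visit Eli (parent –)
  visit Ben (parent Eli)
    visit Ivy (parent Ben)
      Ivy–Ben: parent, skip
      visit Omar (parent Ivy)
        visit Lia (parent Omar)
          visit Hana (parent Lia)
            Hana–Lia: parent, skip
          visit Kai (parent Lia)
            Kai–Lia: parent, skip
          Lia–Omar: parent, skip
        visit Max (parent Omar)
          visit Nia (parent Max)
            visit Pia (parent Nia)
              visit Dee (parent Pia)
                Dee–Pia: parent, skip
                visit Ava (parent Dee)
                  Ava–Dee: parent, skip
              visit Fay (parent Pia)
                visit Cal (parent Fay)
                  Cal–Fay: parent, skip
                Fay–Pia: parent, skip
              Pia–Nia: parent, skip
            Nia–Max: parent, skip
          Max–Omar: parent, skip
          visit Jon (parent Max)
            Jon–Max: parent, skip
        Omar–Ivy: parent, skip
    Ben–Eli: parent, skip
No non-parent visited neighbor found — the graph is a forest.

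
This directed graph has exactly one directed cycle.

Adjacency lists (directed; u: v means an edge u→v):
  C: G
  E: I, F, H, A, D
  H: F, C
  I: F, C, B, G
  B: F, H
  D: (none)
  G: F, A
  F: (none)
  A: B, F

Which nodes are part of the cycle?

DFS with gray/black marking from H:
H gray
  F gray
  F black
  C gray
    G gray
      G→F: F black — skip
      A gray
        B gray
          B→F: F black — skip
          B→H: H is gray → back edge
Back edge closes the cycle H → C → G → A → B → H; its vertices are {A, B, C, G, H}.

A, B, C, G, H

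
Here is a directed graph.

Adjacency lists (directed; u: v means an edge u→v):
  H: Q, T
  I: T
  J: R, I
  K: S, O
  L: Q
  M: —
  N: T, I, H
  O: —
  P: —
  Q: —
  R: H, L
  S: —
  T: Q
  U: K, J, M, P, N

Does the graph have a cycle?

No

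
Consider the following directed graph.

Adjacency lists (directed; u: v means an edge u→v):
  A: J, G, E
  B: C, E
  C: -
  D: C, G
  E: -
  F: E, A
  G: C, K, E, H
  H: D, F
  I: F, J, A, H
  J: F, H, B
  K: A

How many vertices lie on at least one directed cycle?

A vertex is on a directed cycle iff it belongs to a strongly connected component of size ≥ 2 (or has a self-loop).
The vertices on cycles are {A, D, F, G, H, J, K} — 7 in total.

7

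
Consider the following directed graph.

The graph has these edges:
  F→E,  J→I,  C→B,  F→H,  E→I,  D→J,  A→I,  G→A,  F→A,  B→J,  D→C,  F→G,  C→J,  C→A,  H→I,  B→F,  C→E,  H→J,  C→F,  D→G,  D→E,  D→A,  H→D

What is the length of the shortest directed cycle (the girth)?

For each vertex v, BFS finds the shortest path from v back to v.
The shortest such closed walk is F → H → D → C → F, length 4.

4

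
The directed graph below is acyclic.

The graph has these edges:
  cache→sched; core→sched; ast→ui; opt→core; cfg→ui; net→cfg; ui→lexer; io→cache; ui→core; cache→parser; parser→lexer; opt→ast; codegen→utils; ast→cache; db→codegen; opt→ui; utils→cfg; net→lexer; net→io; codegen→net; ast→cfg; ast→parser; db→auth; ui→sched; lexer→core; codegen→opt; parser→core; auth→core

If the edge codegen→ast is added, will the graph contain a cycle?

No

Adding codegen→ast creates a cycle iff ast can already reach codegen.
Explore from ast: no path reaches codegen. The graph stays acyclic.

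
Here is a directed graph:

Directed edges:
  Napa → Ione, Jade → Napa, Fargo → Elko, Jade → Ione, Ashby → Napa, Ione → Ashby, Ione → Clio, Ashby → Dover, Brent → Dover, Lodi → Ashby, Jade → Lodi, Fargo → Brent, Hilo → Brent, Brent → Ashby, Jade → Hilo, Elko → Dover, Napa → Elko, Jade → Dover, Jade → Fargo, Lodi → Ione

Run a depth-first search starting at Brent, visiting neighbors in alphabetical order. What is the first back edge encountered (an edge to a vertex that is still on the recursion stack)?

Ione->Ashby

DFS from Brent (visiting neighbors in alphabetical order); mark gray on enter, black on exit:
Brent gray
  Ashby gray
    Dover gray
    Dover black
    Napa gray
      Elko gray
        Elko→Dover: Dover black — skip
      Elko black
      Ione gray
        Ione→Ashby: Ashby is gray → back edge
First back edge: Ione → Ashby.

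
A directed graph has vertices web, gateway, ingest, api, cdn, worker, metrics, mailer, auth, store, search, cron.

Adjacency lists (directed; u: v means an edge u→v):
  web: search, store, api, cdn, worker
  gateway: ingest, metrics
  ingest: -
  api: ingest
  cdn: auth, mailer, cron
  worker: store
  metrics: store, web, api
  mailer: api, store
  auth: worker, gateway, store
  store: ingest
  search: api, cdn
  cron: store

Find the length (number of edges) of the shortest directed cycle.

For each vertex v, BFS finds the shortest path from v back to v.
The shortest such closed walk is metrics → web → cdn → auth → gateway → metrics, length 5.

5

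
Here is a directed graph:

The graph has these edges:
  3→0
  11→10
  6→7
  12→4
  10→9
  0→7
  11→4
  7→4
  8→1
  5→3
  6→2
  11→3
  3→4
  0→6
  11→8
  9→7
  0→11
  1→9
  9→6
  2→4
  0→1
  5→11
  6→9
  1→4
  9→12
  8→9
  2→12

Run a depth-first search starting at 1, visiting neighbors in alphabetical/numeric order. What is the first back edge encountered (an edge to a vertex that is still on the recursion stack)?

DFS from 1 (visiting neighbors in alphabetical/numeric order); mark gray on enter, black on exit:
1 gray
  4 gray
  4 black
  9 gray
    6 gray
      2 gray
        2→4: 4 black — skip
        12 gray
          12→4: 4 black — skip
        12 black
      2 black
      7 gray
        7→4: 4 black — skip
      7 black
      6→9: 9 is gray → back edge
First back edge: 6 → 9.

6->9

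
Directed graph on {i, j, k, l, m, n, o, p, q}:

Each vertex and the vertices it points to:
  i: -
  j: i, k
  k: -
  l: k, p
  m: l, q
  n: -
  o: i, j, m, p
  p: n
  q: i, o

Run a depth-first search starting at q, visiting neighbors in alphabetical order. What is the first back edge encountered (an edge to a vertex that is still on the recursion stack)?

m→q

DFS from q (visiting neighbors in alphabetical order); mark gray on enter, black on exit:
q gray
  i gray
  i black
  o gray
    o→i: i black — skip
    j gray
      j→i: i black — skip
      k gray
      k black
    j black
    m gray
      l gray
        l→k: k black — skip
        p gray
          n gray
          n black
        p black
      l black
      m→q: q is gray → back edge
First back edge: m → q.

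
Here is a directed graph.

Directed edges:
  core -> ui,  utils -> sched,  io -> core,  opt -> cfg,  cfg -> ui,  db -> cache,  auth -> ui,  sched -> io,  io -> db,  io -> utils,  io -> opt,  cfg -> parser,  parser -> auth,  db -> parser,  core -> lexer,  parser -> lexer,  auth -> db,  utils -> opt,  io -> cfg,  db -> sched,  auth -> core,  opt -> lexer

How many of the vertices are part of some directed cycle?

8

A vertex is on a directed cycle iff it belongs to a strongly connected component of size ≥ 2 (or has a self-loop).
The vertices on cycles are {db, io, cfg, opt, auth, sched, utils, parser} — 8 in total.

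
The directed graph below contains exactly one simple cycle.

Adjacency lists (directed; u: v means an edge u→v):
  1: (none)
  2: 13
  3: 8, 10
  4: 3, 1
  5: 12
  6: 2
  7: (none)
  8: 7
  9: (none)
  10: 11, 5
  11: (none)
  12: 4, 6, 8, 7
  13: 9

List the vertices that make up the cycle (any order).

DFS with gray/black marking from 5:
5 gray
  12 gray
    4 gray
      3 gray
        8 gray
          7 gray
          7 black
        8 black
        10 gray
          11 gray
          11 black
          10→5: 5 is gray → back edge
Back edge closes the cycle 5 → 12 → 4 → 3 → 10 → 5; its vertices are {3, 4, 5, 10, 12}.

3, 4, 5, 10, 12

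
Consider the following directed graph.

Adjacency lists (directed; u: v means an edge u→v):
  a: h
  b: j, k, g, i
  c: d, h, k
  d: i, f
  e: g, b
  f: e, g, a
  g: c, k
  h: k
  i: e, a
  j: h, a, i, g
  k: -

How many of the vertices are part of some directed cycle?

8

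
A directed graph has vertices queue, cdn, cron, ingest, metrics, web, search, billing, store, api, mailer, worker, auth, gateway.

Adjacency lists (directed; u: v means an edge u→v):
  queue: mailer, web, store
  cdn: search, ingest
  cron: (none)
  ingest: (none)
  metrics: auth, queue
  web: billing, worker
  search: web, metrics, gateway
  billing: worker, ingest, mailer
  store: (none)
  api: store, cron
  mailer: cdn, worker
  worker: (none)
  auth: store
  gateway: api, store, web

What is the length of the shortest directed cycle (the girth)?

5

For each vertex v, BFS finds the shortest path from v back to v.
The shortest such closed walk is cdn → search → metrics → queue → mailer → cdn, length 5.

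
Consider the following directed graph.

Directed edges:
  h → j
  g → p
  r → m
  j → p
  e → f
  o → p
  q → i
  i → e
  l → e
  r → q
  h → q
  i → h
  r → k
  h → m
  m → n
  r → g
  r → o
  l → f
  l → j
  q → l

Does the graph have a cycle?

Yes

DFS with white/gray/black marking, starting from f:
f gray
f black
e gray
  e→f: f black — skip
e black
g gray
  p gray
  p black
g black
h gray
  j gray
    j→p: p black — skip
  j black
  q gray
    l gray
      l→f: f black — skip
      l→e: e black — skip
      l→j: j black — skip
    l black
    i gray
      i→e: e black — skip
      i→h: h is gray → back edge
Back edge found, so a cycle exists: h → q → i → h.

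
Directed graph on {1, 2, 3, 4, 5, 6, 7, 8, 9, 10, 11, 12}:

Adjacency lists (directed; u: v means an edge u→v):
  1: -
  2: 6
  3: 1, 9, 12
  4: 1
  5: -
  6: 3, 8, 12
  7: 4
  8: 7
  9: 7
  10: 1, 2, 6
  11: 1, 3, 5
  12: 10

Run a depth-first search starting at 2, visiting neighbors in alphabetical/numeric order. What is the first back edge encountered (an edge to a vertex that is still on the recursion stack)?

10→2

DFS from 2 (visiting neighbors in alphabetical/numeric order); mark gray on enter, black on exit:
2 gray
  6 gray
    3 gray
      1 gray
      1 black
      9 gray
        7 gray
          4 gray
            4→1: 1 black — skip
          4 black
        7 black
      9 black
      12 gray
        10 gray
          10→1: 1 black — skip
          10→2: 2 is gray → back edge
First back edge: 10 → 2.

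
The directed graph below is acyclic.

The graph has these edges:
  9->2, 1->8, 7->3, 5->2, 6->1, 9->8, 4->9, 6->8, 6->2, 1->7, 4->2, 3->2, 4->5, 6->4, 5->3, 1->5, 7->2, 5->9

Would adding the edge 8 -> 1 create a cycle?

Yes

Adding 8→1 creates a cycle iff 1 can already reach 8.
Path from 1: 1 → 8.
So 1 → … → 8 → 1 is a cycle.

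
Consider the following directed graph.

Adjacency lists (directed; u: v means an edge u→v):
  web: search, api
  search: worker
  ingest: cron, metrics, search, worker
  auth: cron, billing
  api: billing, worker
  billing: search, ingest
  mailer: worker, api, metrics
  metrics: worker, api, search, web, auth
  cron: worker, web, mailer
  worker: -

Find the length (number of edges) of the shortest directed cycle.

For each vertex v, BFS finds the shortest path from v back to v.
The shortest such closed walk is auth → billing → ingest → metrics → auth, length 4.

4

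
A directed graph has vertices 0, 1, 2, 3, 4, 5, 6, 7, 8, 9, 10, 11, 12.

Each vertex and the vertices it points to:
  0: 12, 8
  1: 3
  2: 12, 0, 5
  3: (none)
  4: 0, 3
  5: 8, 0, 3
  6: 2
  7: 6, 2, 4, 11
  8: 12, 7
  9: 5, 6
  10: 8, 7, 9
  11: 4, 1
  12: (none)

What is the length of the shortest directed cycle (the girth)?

4

For each vertex v, BFS finds the shortest path from v back to v.
The shortest such closed walk is 7 → 4 → 0 → 8 → 7, length 4.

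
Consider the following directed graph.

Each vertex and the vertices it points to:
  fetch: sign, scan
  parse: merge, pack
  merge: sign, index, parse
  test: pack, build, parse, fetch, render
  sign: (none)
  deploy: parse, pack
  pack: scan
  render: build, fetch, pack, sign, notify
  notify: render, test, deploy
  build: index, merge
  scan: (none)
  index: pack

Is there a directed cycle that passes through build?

No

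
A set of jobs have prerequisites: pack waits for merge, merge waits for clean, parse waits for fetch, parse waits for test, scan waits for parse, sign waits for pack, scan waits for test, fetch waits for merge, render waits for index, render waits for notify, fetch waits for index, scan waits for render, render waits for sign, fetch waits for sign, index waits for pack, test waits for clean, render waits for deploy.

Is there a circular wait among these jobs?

DFS with white/gray/black marking, starting from notify:
notify gray
notify black
sign gray
  pack gray
    merge gray
      clean gray
      clean black
    merge black
  pack black
sign black
render gray
  render→sign: sign black — skip
  deploy gray
  deploy black
  render→notify: notify black — skip
  index gray
    index→pack: pack black — skip
  index black
render black
scan gray
  parse gray
    fetch gray
      fetch→index: index black — skip
      fetch→merge: merge black — skip
      fetch→sign: sign black — skip
    fetch black
    test gray
      test→clean: clean black — skip
    test black
  parse black
  scan→render: render black — skip
  scan→test: test black — skip
scan black
Every edge goes to a white or black vertex — no back edge, so the graph is acyclic.

No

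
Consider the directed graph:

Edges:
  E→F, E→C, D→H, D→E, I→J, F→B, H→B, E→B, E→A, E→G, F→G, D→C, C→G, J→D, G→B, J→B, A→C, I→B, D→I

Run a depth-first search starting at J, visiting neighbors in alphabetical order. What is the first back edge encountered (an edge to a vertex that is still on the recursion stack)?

DFS from J (visiting neighbors in alphabetical order); mark gray on enter, black on exit:
J gray
  B gray
  B black
  D gray
    C gray
      G gray
        G→B: B black — skip
      G black
    C black
    E gray
      A gray
        A→C: C black — skip
      A black
      E→B: B black — skip
      E→C: C black — skip
      F gray
        F→B: B black — skip
        F→G: G black — skip
      F black
      E→G: G black — skip
    E black
    H gray
      H→B: B black — skip
    H black
    I gray
      I→B: B black — skip
      I→J: J is gray → back edge
First back edge: I → J.

I->J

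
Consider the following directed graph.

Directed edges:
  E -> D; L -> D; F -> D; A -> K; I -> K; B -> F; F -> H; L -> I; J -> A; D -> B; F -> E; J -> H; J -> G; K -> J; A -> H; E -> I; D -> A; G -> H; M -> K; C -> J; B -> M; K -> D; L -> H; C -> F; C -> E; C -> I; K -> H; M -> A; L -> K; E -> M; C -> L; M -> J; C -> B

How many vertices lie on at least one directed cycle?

9

A vertex is on a directed cycle iff it belongs to a strongly connected component of size ≥ 2 (or has a self-loop).
The vertices on cycles are {A, B, D, E, F, I, J, K, M} — 9 in total.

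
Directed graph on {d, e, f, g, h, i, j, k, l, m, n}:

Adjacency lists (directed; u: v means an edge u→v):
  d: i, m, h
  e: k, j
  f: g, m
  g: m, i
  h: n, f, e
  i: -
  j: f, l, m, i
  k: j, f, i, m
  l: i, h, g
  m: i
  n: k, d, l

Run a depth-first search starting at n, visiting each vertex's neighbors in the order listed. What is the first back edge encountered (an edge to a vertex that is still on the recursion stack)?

DFS from n (visiting each vertex's neighbors in the order listed); mark gray on enter, black on exit:
n gray
  k gray
    j gray
      f gray
        g gray
          m gray
            i gray
            i black
          m black
          g→i: i black — skip
        g black
        f→m: m black — skip
      f black
      l gray
        l→i: i black — skip
        h gray
          h→n: n is gray → back edge
First back edge: h → n.

h→n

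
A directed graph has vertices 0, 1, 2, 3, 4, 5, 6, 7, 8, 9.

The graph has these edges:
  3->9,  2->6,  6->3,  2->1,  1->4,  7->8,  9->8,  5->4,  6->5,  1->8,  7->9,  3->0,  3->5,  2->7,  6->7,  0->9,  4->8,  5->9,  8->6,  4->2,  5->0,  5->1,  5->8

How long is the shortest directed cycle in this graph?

For each vertex v, BFS finds the shortest path from v back to v.
The shortest such closed walk is 6 → 7 → 8 → 6, length 3.

3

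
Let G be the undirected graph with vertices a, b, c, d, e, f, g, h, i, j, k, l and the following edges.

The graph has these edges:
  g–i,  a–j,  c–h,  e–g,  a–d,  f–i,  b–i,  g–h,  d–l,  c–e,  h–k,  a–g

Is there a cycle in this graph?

DFS, tracking each vertex's parent; an edge to a visited non-parent vertex closes a cycle.
Start from f:
visit f (parent –)
  visit i (parent f)
    visit g (parent i)
      visit e (parent g)
        visit c (parent e)
          visit h (parent c)
            h–c: parent, skip
            visit k (parent h)
              k–h: parent, skip
            h–g: g visited and ≠ parent → cycle
Cycle: g – e – c – h – g.

Yes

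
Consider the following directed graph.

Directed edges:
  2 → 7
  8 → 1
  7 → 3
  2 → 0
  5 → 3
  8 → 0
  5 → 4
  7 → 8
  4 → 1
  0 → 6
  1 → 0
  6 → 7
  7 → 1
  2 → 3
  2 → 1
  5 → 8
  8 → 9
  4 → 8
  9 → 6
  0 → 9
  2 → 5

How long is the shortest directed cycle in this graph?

4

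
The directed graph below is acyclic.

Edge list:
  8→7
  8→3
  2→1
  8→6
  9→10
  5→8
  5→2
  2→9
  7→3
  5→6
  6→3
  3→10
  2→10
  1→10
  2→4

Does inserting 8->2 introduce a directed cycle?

No

Adding 8→2 creates a cycle iff 2 can already reach 8.
Explore from 2: no path reaches 8. The graph stays acyclic.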